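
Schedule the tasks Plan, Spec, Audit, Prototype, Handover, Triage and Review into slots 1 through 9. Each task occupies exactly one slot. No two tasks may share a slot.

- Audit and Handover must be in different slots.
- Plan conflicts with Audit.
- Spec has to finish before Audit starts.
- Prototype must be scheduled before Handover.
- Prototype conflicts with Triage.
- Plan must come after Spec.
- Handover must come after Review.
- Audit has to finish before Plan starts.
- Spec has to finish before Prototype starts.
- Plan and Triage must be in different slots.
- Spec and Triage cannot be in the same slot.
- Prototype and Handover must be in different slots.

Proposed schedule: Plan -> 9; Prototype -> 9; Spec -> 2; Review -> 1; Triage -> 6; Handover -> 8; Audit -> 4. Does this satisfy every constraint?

Invalid. No two tasks may share a slot.

Prototype must be scheduled before Handover — violated.
Plan conflicts with Audit — holds.
Handover must come after Review — holds.
Plan must come after Spec — holds.
Spec has to finish before Prototype starts — holds.
Audit has to finish before Plan starts — holds.
Spec and Triage cannot be in the same slot — holds.
Prototype and Handover must be in different slots — holds.
Plan and Triage must be in different slots — holds.
Spec has to finish before Audit starts — holds.
No two tasks may share a slot — violated.
Audit and Handover must be in different slots — holds.
Prototype conflicts with Triage — holds.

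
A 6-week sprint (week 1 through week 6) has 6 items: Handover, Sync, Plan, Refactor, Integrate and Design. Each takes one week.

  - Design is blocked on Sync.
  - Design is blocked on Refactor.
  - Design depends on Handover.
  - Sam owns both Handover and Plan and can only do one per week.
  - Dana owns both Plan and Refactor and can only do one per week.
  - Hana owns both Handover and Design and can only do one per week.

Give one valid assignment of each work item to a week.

Design=week 2, Refactor=week 1, Handover=week 1, Plan=week 2, Sync=week 1, Integrate=week 1

Checking: Sync(week 1) before Design(week 2); Refactor(week 1) before Design(week 2); Handover(week 1) before Design(week 2); Handover(week 1) != Design(week 2); Plan(week 2) != Refactor(week 1); Handover(week 1) != Plan(week 2).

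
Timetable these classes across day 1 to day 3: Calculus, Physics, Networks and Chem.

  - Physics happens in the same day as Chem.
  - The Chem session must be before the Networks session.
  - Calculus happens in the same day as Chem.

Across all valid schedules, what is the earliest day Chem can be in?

day 1

Downstream work caps Chem at day 2.
Chem at day 1 is achievable: Physics=day 1, Calculus=day 1, Chem=day 1, Networks=day 2.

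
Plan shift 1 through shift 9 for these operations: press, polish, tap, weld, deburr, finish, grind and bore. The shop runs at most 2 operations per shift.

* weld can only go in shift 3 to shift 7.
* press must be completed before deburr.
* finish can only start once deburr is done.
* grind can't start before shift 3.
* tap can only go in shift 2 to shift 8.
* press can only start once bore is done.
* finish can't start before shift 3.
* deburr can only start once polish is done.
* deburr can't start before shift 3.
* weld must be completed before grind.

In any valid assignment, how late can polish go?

shift 7

Downstream work caps polish at shift 7.
polish at shift 7 is achievable: deburr=shift 8, finish=shift 9, bore=shift 1, weld=shift 3, press=shift 2, tap=shift 2, grind=shift 4, polish=shift 7.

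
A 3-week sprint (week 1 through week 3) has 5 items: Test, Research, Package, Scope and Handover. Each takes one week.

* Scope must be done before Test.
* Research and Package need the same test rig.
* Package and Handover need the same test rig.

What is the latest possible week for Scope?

week 2

Downstream work caps Scope at week 2.
Scope at week 2 is achievable: Package=week 2; Research=week 1; Test=week 3; Handover=week 1; Scope=week 2.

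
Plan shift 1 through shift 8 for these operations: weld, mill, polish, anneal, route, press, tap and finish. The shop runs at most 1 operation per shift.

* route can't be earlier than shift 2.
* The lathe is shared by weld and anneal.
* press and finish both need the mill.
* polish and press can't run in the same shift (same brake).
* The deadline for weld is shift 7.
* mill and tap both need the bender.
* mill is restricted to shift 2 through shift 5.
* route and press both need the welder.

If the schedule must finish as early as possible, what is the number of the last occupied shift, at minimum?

shift 8

With at most 1 per shift and 8 operations, at least 8 shifts are needed.
mill can't be placed before shift 2, so the schedule must run through at least shift 2.
8 works (last occupied shift: shift 8): for example weld=shift 1; press=shift 6; route=shift 3; finish=shift 8; polish=shift 4; mill=shift 2; tap=shift 7; anneal=shift 5.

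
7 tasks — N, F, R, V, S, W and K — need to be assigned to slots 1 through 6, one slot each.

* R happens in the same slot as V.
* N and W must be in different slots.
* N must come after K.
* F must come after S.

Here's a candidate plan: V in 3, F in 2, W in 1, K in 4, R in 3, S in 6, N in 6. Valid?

N and W must be in different slots — holds.
F must come after S — violated.
N must come after K — holds.
R happens in the same slot as V — holds.

Invalid. F must come after S.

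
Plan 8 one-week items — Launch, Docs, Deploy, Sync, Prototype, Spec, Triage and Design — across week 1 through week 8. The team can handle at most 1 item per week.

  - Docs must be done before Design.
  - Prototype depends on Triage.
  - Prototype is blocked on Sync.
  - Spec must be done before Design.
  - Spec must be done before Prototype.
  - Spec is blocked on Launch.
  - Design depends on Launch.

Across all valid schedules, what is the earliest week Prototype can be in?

Precedence pushes Prototype to at least week 3.
Prototype at week 5 is achievable: Design -> week 7; Deploy -> week 8; Sync -> week 3; Spec -> week 2; Docs -> week 6; Launch -> week 1; Prototype -> week 5; Triage -> week 4.
Nothing earlier works — the capacity limit rule out every week before week 5.

week 5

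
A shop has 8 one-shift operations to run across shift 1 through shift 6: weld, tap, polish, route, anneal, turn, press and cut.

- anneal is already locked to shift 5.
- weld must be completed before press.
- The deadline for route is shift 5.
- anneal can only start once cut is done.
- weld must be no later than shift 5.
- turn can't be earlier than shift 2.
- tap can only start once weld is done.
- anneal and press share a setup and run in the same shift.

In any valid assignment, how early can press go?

Press must be in the same shift as anneal, which can't be before shift 5, so press is at least shift 5; press must be in the same shift as anneal, which can't be after shift 5, so press is at most shift 5.
press at shift 5 is achievable: anneal in shift 5; press in shift 5; route in shift 1; cut in shift 1; tap in shift 2; weld in shift 1; turn in shift 2; polish in shift 1.

shift 5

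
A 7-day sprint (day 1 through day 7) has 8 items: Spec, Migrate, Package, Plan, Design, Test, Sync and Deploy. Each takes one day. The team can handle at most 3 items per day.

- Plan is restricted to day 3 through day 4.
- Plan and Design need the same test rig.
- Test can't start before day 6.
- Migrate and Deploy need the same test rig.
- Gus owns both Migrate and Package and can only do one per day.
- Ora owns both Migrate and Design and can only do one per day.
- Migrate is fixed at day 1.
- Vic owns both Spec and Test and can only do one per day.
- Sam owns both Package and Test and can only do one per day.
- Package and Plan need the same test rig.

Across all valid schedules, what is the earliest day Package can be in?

Package at day 2 is achievable: Test=day 6; Deploy=day 2; Migrate=day 1; Package=day 2; Spec=day 1; Sync=day 1; Design=day 2; Plan=day 3.
Nothing earlier works — the conflict and capacity constraints rule out every day before day 2.

day 2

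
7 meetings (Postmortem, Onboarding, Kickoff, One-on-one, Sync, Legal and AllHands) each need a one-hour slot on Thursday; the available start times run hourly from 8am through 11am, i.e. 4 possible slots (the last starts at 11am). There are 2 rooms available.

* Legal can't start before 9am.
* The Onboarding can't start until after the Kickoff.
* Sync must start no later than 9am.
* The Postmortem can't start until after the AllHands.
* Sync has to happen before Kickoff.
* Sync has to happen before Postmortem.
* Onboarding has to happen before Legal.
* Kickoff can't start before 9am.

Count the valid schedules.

12

Splitting on Postmortem: it can be 9am (2), 10am (4), 11am (6). Listing each branch's schedules as (Onboarding, Kickoff, One-on-one, Sync, Legal, AllHands):
Postmortem=9am: (10am,9am,10am,8am,11am,8am) (10am,9am,11am,8am,11am,8am) — 2.
Postmortem=10am: (10am,9am,8am,8am,11am,9am) (10am,9am,9am,8am,11am,8am) (10am,9am,11am,8am,11am,8am) (10am,9am,11am,8am,11am,9am) — 4.
Postmortem=11am: (10am,9am,8am,8am,11am,9am) (10am,9am,8am,8am,11am,10am) (10am,9am,9am,8am,11am,8am) (10am,9am,9am,8am,11am,10am) (10am,9am,10am,8am,11am,8am) (10am,9am,10am,8am,11am,9am) — 6.
Summing: 2 + 4 + 6 = 12.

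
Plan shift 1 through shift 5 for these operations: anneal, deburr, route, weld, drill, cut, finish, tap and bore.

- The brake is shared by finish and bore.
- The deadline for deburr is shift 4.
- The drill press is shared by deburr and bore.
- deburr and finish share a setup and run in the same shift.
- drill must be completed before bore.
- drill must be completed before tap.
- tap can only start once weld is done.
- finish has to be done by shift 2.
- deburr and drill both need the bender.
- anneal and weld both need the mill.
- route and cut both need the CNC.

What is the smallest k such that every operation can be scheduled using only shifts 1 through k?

The precedence chain requires at least 2 distinct shifts.
Could 2 shifts be enough, i.e. nothing placed later than shift 2? No: deburr's window within 2 shifts is {shift 1, shift 2}; bore must come after drill (at shift 1 or later) → {shift 2}; drill must come before bore (at shift 2 or earlier) → {shift 1}; deburr can't share with drill (shift 1) → {shift 2}; bore can't share with deburr (shift 2) → nothing is left.
So 2 shifts is not enough.
3 works (last occupied shift: shift 3): for example deburr in shift 1, bore in shift 3, weld in shift 1, route in shift 1, anneal in shift 2, finish in shift 1, cut in shift 2, drill in shift 2, tap in shift 3.

3 shifts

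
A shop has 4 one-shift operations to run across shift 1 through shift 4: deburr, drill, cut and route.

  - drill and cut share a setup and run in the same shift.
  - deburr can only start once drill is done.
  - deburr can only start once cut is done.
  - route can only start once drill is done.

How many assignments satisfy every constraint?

14

Splitting on deburr: it can be shift 2 (3), shift 3 (5), shift 4 (6). Listing each branch's schedules as (drill, cut, route) by shift number:
deburr=shift 2: (1,1,2) (1,1,3) (1,1,4) — 3.
deburr=shift 3: (1,1,2) (1,1,3) (1,1,4) (2,2,3) (2,2,4) — 5.
deburr=shift 4: (1,1,2) (1,1,3) (1,1,4) (2,2,3) (2,2,4) (3,3,4) — 6.
Summing: 3 + 5 + 6 = 14.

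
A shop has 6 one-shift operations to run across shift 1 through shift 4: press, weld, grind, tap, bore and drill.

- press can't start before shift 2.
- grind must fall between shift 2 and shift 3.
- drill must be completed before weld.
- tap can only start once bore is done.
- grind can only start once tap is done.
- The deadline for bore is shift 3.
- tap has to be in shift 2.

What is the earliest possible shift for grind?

Grind is available from shift 2; precedence pushes grind to at least shift 3; grind's own window allows nothing later than shift 3.
grind at shift 3 is achievable: bore in shift 1; grind in shift 3; weld in shift 2; tap in shift 2; drill in shift 1; press in shift 2.

shift 3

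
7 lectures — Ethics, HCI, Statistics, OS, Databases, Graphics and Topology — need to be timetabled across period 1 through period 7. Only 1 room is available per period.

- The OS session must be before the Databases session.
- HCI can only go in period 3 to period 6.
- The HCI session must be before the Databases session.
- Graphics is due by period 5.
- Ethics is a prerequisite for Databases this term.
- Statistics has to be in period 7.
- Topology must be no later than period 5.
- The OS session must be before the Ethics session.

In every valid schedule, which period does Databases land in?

Precedence pushes Databases to at least period 4.
So Databases is pinned to period 6.

period 6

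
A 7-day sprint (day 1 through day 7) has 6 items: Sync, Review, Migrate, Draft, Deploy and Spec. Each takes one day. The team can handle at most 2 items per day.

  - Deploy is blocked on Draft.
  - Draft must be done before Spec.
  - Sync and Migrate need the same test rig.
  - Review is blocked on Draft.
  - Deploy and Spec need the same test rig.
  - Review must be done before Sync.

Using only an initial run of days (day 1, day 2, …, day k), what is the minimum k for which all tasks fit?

The precedence chain requires at least 3 distinct days.
With at most 2 per day and 6 tasks, at least 3 days are needed.
3 works (last occupied day: day 3): for example Draft=day 1; Spec=day 3; Deploy=day 2; Review=day 2; Migrate=day 1; Sync=day 3.

3 days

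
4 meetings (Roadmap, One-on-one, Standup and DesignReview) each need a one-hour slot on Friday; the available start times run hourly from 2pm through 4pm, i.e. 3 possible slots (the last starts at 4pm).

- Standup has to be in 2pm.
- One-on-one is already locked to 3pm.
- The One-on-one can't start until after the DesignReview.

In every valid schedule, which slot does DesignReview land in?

Downstream work caps DesignReview at 2pm.
So DesignReview is pinned to 2pm.

2pm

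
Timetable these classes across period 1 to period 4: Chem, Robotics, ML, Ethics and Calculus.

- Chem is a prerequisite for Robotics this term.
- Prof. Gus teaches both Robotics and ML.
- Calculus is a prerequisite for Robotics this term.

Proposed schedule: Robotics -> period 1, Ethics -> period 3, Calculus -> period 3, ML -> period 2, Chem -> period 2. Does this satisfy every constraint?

Invalid. Calculus is a prerequisite for Robotics this term.

Prof. Gus teaches both Robotics and ML — holds.
Calculus is a prerequisite for Robotics this term — violated.
Chem is a prerequisite for Robotics this term — violated.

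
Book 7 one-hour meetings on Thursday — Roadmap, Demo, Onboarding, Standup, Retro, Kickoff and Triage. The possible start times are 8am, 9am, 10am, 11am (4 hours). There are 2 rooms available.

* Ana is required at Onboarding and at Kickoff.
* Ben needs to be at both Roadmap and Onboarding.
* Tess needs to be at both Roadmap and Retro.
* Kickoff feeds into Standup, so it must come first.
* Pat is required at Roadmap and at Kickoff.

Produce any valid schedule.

Roadmap=9am; Onboarding=10am; Retro=10am; Standup=9am; Kickoff=8am; Demo=8am; Triage=11am

Checking: Kickoff(8am) before Standup(9am); Roadmap(9am) != Retro(10am); Roadmap(9am) != Kickoff(8am); Roadmap(9am) != Onboarding(10am); Onboarding(10am) != Kickoff(8am); max 2 per hour (cap 2).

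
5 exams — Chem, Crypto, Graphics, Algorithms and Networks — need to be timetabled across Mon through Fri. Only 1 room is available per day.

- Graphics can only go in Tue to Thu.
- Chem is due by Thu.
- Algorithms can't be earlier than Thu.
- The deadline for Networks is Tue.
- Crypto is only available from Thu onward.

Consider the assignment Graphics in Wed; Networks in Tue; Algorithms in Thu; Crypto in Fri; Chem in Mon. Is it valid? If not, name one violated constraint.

Only 1 room is available per day — holds.
Algorithms can't be earlier than Thu — holds.
Crypto is only available from Thu onward — holds.
The deadline for Networks is Tue — holds.
Chem is due by Thu — holds.
Graphics can only go in Tue to Thu — holds.

Yes, all constraints hold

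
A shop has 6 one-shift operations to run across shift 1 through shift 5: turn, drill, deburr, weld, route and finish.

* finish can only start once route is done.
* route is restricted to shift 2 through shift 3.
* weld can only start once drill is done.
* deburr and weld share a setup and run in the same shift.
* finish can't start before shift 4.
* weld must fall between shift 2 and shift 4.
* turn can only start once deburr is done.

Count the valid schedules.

Splitting on turn: it can be shift 3 (4), shift 4 (12), shift 5 (24). Listing each branch's schedules as (drill, deburr, weld, route, finish) by shift number:
turn=shift 3: (1,2,2,2,4) (1,2,2,2,5) (1,2,2,3,4) (1,2,2,3,5) — 4.
turn=shift 4: (1,2,2,2,4) (1,2,2,2,5) (1,2,2,3,4) (1,2,2,3,5) (1,3,3,2,4) (1,3,3,2,5) (1,3,3,3,4) (1,3,3,3,5) (2,3,3,2,4) (2,3,3,2,5) (2,3,3,3,4) (2,3,3,3,5) — 12.
turn=shift 5: (1,2,2,2,4) (1,2,2,2,5) (1,2,2,3,4) (1,2,2,3,5) (1,3,3,2,4) (1,3,3,2,5) (1,3,3,3,4) (1,3,3,3,5) (1,4,4,2,4) (1,4,4,2,5) (1,4,4,3,4) (1,4,4,3,5) (2,3,3,2,4) (2,3,3,2,5) (2,3,3,3,4) (2,3,3,3,5) (2,4,4,2,4) (2,4,4,2,5) (2,4,4,3,4) (2,4,4,3,5) (3,4,4,2,4) (3,4,4,2,5) (3,4,4,3,4) (3,4,4,3,5) — 24.
Summing: 4 + 12 + 24 = 40.

40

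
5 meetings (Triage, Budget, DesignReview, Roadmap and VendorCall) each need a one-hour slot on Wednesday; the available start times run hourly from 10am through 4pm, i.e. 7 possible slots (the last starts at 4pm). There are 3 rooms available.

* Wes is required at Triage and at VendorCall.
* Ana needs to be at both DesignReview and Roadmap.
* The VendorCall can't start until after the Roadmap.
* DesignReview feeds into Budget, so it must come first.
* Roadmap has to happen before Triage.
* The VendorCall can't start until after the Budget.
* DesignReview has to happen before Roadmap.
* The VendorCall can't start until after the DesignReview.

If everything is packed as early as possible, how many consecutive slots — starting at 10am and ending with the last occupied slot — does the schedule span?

4 slots

The precedence chain requires at least 3 distinct slots.
With at most 3 per slot and 5 meetings, at least 2 slots are needed.
Could 3 slots be enough, i.e. nothing placed later than 12pm? No: Budget must come after DesignReview (at 10am or later) → {11am, 12pm}; DesignReview must come before Budget (at 12pm or earlier) → {10am, 11am}; VendorCall must come after Budget (at 11am or later) → {12pm}; Triage must come after Roadmap (at 10am or later) → {11am, 12pm}; Roadmap must come before Triage (at 12pm or earlier) → {10am, 11am}; Roadmap must come after DesignReview (at 10am or later) → {11am}; Triage can't share with VendorCall (12pm) → {11am}; Triage must come after Roadmap (at 11am or later) → nothing is left.
So 3 slots is not enough.
4 works (last occupied slot: 1pm): for example Budget -> 11am; Roadmap -> 11am; Triage -> 1pm; DesignReview -> 10am; VendorCall -> 12pm.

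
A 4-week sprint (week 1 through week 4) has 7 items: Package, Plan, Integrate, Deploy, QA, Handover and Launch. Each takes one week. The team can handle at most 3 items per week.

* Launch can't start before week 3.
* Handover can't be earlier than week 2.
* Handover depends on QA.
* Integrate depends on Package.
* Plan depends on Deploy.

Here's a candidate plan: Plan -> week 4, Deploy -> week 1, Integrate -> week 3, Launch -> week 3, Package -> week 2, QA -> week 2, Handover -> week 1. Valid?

Handover depends on QA — violated.
The team can handle at most 3 items per week — holds.
Plan depends on Deploy — holds.
Launch can't start before week 3 — holds.
Handover can't be earlier than week 2 — violated.
Integrate depends on Package — holds.

Invalid. Handover depends on QA.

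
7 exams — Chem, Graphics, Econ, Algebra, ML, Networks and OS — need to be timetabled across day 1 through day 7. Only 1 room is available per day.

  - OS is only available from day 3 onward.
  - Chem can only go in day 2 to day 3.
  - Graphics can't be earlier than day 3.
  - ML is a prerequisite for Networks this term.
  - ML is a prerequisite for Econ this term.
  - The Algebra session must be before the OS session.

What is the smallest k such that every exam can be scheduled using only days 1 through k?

7

The precedence chain requires at least 2 distinct days.
With at most 1 per day and 7 exams, at least 7 days are needed.
Graphics can't be placed before day 3, so the schedule must run through at least day 3.
7 works (last occupied day: day 7): for example ML=day 5; OS=day 3; Graphics=day 4; Chem=day 2; Networks=day 7; Econ=day 6; Algebra=day 1.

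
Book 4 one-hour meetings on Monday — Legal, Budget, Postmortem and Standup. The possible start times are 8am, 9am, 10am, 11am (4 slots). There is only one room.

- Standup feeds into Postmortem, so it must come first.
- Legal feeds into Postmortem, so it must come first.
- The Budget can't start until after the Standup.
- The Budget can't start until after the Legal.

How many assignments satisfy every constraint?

4

Enumerating: Budget -> 10am; Standup -> 9am; Postmortem -> 11am; Legal -> 8am | Standup -> 9am, Postmortem -> 10am, Legal -> 8am, Budget -> 11am | Postmortem=11am; Budget=10am; Legal=9am; Standup=8am | Legal in 9am, Budget in 11am, Standup in 8am, Postmortem in 10am.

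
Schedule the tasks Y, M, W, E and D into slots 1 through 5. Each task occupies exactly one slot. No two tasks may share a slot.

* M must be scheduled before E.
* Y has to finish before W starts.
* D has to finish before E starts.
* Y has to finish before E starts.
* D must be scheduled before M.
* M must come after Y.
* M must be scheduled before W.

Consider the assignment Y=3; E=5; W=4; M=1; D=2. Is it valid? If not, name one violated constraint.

Invalid. M must come after Y.

Y has to finish before W starts — holds.
No two tasks may share a slot — holds.
M must be scheduled before W — holds.
M must be scheduled before E — holds.
M must come after Y — violated.
Y has to finish before E starts — holds.
D has to finish before E starts — holds.
D must be scheduled before M — violated.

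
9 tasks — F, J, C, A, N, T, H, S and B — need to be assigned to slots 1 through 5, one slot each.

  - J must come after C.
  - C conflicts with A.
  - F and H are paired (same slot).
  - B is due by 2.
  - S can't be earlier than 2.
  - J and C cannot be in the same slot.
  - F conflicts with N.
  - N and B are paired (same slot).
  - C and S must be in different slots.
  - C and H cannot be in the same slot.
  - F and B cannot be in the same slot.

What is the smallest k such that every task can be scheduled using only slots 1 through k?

2

The precedence chain requires at least 2 distinct slots.
2 works (last occupied slot: 2): for example B -> 1, C -> 1, J -> 2, S -> 2, T -> 1, N -> 1, H -> 2, F -> 2, A -> 2.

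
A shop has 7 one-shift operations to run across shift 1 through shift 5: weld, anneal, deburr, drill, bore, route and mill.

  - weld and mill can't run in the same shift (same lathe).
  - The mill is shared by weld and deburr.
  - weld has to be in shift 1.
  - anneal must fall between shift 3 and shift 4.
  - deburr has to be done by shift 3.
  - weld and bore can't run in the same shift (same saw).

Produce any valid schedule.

weld in shift 1, drill in shift 1, anneal in shift 3, route in shift 1, mill in shift 2, bore in shift 2, deburr in shift 2

Checking: weld(shift 1) != deburr(shift 2); weld(shift 1) != mill(shift 2); weld(shift 1) != bore(shift 2); anneal=shift 3 in [shift 3,shift 4]; deburr=shift 2 in [shift 1,shift 3]; weld=shift 1 in [shift 1,shift 1].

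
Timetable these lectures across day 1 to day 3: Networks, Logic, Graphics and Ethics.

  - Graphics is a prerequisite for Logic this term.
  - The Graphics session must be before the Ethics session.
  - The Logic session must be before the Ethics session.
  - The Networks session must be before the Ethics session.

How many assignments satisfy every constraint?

2

Enumerating: Logic in day 2, Graphics in day 1, Ethics in day 3, Networks in day 1 | Ethics in day 3, Graphics in day 1, Networks in day 2, Logic in day 2.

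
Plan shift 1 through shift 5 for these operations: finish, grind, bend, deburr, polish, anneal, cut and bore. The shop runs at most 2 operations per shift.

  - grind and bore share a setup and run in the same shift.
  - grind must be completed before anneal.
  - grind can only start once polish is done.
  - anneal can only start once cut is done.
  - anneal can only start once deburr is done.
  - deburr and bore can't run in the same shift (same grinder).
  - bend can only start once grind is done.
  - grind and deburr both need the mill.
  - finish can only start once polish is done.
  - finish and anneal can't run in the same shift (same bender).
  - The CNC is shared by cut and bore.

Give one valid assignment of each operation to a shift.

deburr=shift 1; bore=shift 2; cut=shift 3; anneal=shift 4; polish=shift 1; finish=shift 3; bend=shift 4; grind=shift 2

Checking: grind(shift 2) before bend(shift 4); polish(shift 1) before finish(shift 3); grind(shift 2) before anneal(shift 4); deburr(shift 1) before anneal(shift 4); polish(shift 1) before grind(shift 2); cut(shift 3) before anneal(shift 4); cut(shift 3) != bore(shift 2); finish(shift 3) != anneal(shift 4); deburr(shift 1) != bore(shift 2); grind(shift 2) != deburr(shift 1); grind = bore = shift 2; max 2 per shift (cap 2).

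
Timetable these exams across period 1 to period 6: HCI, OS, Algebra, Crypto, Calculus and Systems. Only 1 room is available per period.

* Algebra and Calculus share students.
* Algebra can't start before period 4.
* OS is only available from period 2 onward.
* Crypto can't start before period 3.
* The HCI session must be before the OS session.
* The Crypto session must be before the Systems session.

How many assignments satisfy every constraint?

Splitting on HCI: it can be period 1 (18), period 2 (9). Listing each branch's schedules as (OS, Algebra, Crypto, Calculus, Systems) by period number:
HCI=period 1: (2,4,3,5,6) (2,4,3,6,5) (2,4,5,3,6) (2,5,3,4,6) (2,5,3,6,4) (2,5,4,3,6) (2,6,3,4,5) (2,6,3,5,4) (2,6,4,3,5) (3,4,5,2,6) (3,5,4,2,6) (3,6,4,2,5) (4,5,3,2,6) (4,6,3,2,5) (5,4,3,2,6) (5,6,3,2,4) (6,4,3,2,5) (6,5,3,2,4) — 18.
HCI=period 2: (3,4,5,1,6) (3,5,4,1,6) (3,6,4,1,5) (4,5,3,1,6) (4,6,3,1,5) (5,4,3,1,6) (5,6,3,1,4) (6,4,3,1,5) (6,5,3,1,4) — 9.
Summing: 18 + 9 = 27.

27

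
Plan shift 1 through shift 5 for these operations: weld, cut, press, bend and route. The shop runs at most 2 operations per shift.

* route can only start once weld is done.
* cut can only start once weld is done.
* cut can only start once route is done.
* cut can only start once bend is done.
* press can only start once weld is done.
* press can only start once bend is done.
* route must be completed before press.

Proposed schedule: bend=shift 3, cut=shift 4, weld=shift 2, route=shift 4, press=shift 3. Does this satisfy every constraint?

No — it violates: route must be completed before press

press can only start once weld is done — holds.
cut can only start once weld is done — holds.
route can only start once weld is done — holds.
cut can only start once bend is done — holds.
The shop runs at most 2 operations per shift — holds.
route must be completed before press — violated.
cut can only start once route is done — violated.
press can only start once bend is done — violated.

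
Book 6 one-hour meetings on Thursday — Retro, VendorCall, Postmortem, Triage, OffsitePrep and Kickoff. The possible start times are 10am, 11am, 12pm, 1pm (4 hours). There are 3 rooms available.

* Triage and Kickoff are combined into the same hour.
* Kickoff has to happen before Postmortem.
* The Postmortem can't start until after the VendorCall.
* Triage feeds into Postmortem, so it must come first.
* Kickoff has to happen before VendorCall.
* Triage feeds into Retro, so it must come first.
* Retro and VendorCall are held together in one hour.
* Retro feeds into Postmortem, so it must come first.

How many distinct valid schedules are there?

Splitting on Retro: it can be 11am (8), 12pm (8). Listing each branch's schedules as (VendorCall, Postmortem, Triage, OffsitePrep, Kickoff):
Retro=11am: (11am,12pm,10am,10am,10am) (11am,12pm,10am,11am,10am) (11am,12pm,10am,12pm,10am) (11am,12pm,10am,1pm,10am) (11am,1pm,10am,10am,10am) (11am,1pm,10am,11am,10am) (11am,1pm,10am,12pm,10am) (11am,1pm,10am,1pm,10am) — 8.
Retro=12pm: (12pm,1pm,10am,10am,10am) (12pm,1pm,10am,11am,10am) (12pm,1pm,10am,12pm,10am) (12pm,1pm,10am,1pm,10am) (12pm,1pm,11am,10am,11am) (12pm,1pm,11am,11am,11am) (12pm,1pm,11am,12pm,11am) (12pm,1pm,11am,1pm,11am) — 8.
Summing: 8 + 8 = 16.

16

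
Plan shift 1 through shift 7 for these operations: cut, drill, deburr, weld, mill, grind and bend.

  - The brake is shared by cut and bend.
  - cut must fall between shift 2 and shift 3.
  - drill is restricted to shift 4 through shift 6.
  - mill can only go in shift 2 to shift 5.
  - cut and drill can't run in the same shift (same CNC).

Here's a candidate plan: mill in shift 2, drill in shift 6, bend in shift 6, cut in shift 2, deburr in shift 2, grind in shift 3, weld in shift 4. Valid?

Yes

drill is restricted to shift 4 through shift 6 — holds.
The brake is shared by cut and bend — holds.
cut must fall between shift 2 and shift 3 — holds.
mill can only go in shift 2 to shift 5 — holds.
cut and drill can't run in the same shift (same CNC) — holds.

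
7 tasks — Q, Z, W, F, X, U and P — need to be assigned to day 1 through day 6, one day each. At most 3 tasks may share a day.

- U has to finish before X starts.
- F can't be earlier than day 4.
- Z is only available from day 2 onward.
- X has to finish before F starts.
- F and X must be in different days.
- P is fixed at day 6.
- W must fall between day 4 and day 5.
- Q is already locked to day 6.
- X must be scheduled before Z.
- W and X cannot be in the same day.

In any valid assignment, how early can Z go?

Z is available from day 2; precedence pushes Z to at least day 3.
Z at day 3 is achievable: F -> day 4; U -> day 1; X -> day 2; W -> day 4; Q -> day 6; P -> day 6; Z -> day 3.

day 3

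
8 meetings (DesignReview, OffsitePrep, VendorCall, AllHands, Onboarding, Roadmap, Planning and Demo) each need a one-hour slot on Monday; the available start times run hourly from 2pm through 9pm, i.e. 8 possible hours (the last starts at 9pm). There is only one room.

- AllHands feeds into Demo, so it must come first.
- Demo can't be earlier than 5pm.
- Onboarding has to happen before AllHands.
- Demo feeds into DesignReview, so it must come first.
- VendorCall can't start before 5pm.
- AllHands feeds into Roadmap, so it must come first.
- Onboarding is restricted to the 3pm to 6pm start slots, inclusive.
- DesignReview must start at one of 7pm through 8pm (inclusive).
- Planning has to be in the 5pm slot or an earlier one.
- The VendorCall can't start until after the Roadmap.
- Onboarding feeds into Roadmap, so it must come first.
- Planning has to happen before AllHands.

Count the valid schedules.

27

Splitting on DesignReview: it can be 7pm (10), 8pm (17). Listing each branch's schedules as (OffsitePrep, VendorCall, AllHands, Onboarding, Roadmap, Planning, Demo):
DesignReview=7pm: (2pm,9pm,5pm,3pm,8pm,4pm,6pm) (2pm,9pm,5pm,4pm,8pm,3pm,6pm) (3pm,9pm,5pm,4pm,8pm,2pm,6pm) (4pm,9pm,5pm,3pm,8pm,2pm,6pm) (5pm,9pm,4pm,3pm,8pm,2pm,6pm) (6pm,9pm,4pm,3pm,8pm,2pm,5pm) (8pm,9pm,4pm,3pm,5pm,2pm,6pm) (8pm,9pm,4pm,3pm,6pm,2pm,5pm) (9pm,8pm,4pm,3pm,5pm,2pm,6pm) (9pm,8pm,4pm,3pm,6pm,2pm,5pm) — 10.
DesignReview=8pm: (2pm,9pm,5pm,3pm,6pm,4pm,7pm) (2pm,9pm,5pm,3pm,7pm,4pm,6pm) (2pm,9pm,5pm,4pm,6pm,3pm,7pm) (2pm,9pm,5pm,4pm,7pm,3pm,6pm) (3pm,9pm,5pm,4pm,6pm,2pm,7pm) (3pm,9pm,5pm,4pm,7pm,2pm,6pm) (4pm,9pm,5pm,3pm,6pm,2pm,7pm) (4pm,9pm,5pm,3pm,7pm,2pm,6pm) (5pm,9pm,4pm,3pm,6pm,2pm,7pm) (5pm,9pm,4pm,3pm,7pm,2pm,6pm) (6pm,9pm,4pm,3pm,5pm,2pm,7pm) (6pm,9pm,4pm,3pm,7pm,2pm,5pm) (7pm,9pm,4pm,3pm,5pm,2pm,6pm) (7pm,9pm,4pm,3pm,6pm,2pm,5pm) (9pm,6pm,4pm,3pm,5pm,2pm,7pm) (9pm,7pm,4pm,3pm,5pm,2pm,6pm) (9pm,7pm,4pm,3pm,6pm,2pm,5pm) — 17.
Summing: 10 + 17 = 27.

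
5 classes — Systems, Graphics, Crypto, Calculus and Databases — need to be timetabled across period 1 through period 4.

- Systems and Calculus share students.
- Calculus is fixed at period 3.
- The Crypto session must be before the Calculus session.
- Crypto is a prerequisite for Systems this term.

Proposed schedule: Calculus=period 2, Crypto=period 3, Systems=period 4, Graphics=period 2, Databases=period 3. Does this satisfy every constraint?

Calculus is fixed at period 3 — violated.
The Crypto session must be before the Calculus session — violated.
Crypto is a prerequisite for Systems this term — holds.
Systems and Calculus share students — holds.

No. The Crypto session must be before the Calculus session is not satisfied.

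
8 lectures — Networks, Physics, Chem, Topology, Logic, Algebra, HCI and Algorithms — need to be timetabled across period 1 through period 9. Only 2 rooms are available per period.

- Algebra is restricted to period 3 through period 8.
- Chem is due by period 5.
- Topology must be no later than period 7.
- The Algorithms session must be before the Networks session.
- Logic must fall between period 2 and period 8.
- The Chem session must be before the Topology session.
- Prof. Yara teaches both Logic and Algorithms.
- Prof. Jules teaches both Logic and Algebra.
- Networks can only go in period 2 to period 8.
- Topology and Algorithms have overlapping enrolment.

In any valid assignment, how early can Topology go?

Precedence pushes Topology to at least period 2; Topology's own window allows nothing later than period 7.
Topology at period 2 is achievable: Topology -> period 2, Physics -> period 3, Algorithms -> period 1, Logic -> period 4, HCI -> period 4, Algebra -> period 3, Networks -> period 2, Chem -> period 1.

period 2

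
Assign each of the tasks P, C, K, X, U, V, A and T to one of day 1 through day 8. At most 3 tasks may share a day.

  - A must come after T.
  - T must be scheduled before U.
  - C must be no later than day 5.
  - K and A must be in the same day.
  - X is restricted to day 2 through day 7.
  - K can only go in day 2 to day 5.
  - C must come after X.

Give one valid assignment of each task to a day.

P -> day 1; A -> day 2; V -> day 1; U -> day 3; X -> day 2; C -> day 3; T -> day 1; K -> day 2

Checking: T(day 1) before A(day 2); T(day 1) before U(day 3); X(day 2) before C(day 3); K = A = day 2; K=day 2 in [day 2,day 5]; X=day 2 in [day 2,day 7]; C=day 3 in [day 1,day 5]; max 3 per day (cap 3).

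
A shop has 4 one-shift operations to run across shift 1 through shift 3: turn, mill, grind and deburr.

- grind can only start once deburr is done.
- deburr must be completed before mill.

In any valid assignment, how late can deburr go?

Downstream work caps deburr at shift 2.
deburr at shift 2 is achievable: deburr -> shift 2, mill -> shift 3, turn -> shift 1, grind -> shift 3.

shift 2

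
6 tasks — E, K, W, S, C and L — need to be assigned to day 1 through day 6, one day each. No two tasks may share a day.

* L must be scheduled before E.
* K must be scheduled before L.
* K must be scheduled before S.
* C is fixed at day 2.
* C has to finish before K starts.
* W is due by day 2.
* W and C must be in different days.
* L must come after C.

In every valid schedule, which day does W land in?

W's window is day 1–day 2.
C is fixed at day 2, and W can't share a day with C.
So W must be day 1.

day 1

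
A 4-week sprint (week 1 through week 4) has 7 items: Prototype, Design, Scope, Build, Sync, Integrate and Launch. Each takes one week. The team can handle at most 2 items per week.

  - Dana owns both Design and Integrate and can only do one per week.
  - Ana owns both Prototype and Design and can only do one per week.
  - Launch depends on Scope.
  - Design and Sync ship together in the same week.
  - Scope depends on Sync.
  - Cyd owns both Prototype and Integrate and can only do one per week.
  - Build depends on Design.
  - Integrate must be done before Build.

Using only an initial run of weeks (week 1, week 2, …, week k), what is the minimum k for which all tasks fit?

4 weeks

The precedence chain requires at least 3 distinct weeks.
With at most 2 per week and 7 tasks, at least 4 weeks are needed.
4 works (last occupied week: week 4): for example Scope -> week 2, Integrate -> week 2, Launch -> week 3, Prototype -> week 4, Sync -> week 1, Build -> week 3, Design -> week 1.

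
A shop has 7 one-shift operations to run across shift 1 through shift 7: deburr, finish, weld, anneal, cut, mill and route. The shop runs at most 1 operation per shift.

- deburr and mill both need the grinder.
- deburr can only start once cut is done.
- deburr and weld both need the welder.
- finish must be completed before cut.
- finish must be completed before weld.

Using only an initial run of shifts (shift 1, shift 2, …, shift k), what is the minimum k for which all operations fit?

The precedence chain requires at least 3 distinct shifts.
With at most 1 per shift and 7 operations, at least 7 shifts are needed.
7 works (last occupied shift: shift 7): for example cut -> shift 2, mill -> shift 6, weld -> shift 4, finish -> shift 1, route -> shift 7, anneal -> shift 5, deburr -> shift 3.

7 shifts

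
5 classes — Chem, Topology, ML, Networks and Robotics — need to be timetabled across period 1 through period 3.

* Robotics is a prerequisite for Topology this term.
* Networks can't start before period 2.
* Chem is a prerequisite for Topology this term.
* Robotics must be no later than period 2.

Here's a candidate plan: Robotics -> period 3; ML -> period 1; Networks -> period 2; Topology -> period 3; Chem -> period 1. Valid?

No. Robotics must be no later than period 2 is not satisfied.

Networks can't start before period 2 — holds.
Chem is a prerequisite for Topology this term — holds.
Robotics must be no later than period 2 — violated.
Robotics is a prerequisite for Topology this term — violated.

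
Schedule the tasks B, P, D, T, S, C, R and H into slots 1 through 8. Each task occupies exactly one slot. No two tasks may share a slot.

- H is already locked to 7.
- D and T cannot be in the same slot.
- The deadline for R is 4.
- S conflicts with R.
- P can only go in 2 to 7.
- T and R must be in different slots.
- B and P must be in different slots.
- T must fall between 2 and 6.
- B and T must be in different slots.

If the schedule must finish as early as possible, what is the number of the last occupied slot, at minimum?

With at most 1 per slot and 8 tasks, at least 8 slots are needed.
H can't be placed before 7, so the schedule must run through at least slot 7.
8 works (last occupied slot: 8): for example D in 5; R in 1; H in 7; S in 6; T in 2; C in 8; P in 3; B in 4.

slot 8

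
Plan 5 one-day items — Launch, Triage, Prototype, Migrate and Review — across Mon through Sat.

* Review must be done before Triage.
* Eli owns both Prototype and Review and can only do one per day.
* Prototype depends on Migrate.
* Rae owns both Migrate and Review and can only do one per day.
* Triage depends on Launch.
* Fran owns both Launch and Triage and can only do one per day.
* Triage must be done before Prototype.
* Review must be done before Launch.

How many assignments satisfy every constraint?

Splitting on Launch: it can be Tue (20), Wed (22), Thu (12). Listing each branch's schedules as (Triage, Prototype, Migrate, Review):
Launch=Tue: (Wed,Thu,Tue,Mon) (Wed,Thu,Wed,Mon) (Wed,Fri,Tue,Mon) (Wed,Fri,Wed,Mon) (Wed,Fri,Thu,Mon) (Wed,Sat,Tue,Mon) (Wed,Sat,Wed,Mon) (Wed,Sat,Thu,Mon) (Wed,Sat,Fri,Mon) (Thu,Fri,Tue,Mon) (Thu,Fri,Wed,Mon) (Thu,Fri,Thu,Mon) (Thu,Sat,Tue,Mon) (Thu,Sat,Wed,Mon) (Thu,Sat,Thu,Mon) (Thu,Sat,Fri,Mon) (Fri,Sat,Tue,Mon) (Fri,Sat,Wed,Mon) (Fri,Sat,Thu,Mon) (Fri,Sat,Fri,Mon) — 20.
Launch=Wed: (Thu,Fri,Mon,Tue) (Thu,Fri,Tue,Mon) (Thu,Fri,Wed,Mon) (Thu,Fri,Wed,Tue) (Thu,Fri,Thu,Mon) (Thu,Fri,Thu,Tue) (Thu,Sat,Mon,Tue) (Thu,Sat,Tue,Mon) (Thu,Sat,Wed,Mon) (Thu,Sat,Wed,Tue) (Thu,Sat,Thu,Mon) (Thu,Sat,Thu,Tue) (Thu,Sat,Fri,Mon) (Thu,Sat,Fri,Tue) (Fri,Sat,Mon,Tue) (Fri,Sat,Tue,Mon) (Fri,Sat,Wed,Mon) (Fri,Sat,Wed,Tue) (Fri,Sat,Thu,Mon) (Fri,Sat,Thu,Tue) (Fri,Sat,Fri,Mon) (Fri,Sat,Fri,Tue) — 22.
Launch=Thu: (Fri,Sat,Mon,Tue) (Fri,Sat,Mon,Wed) (Fri,Sat,Tue,Mon) (Fri,Sat,Tue,Wed) (Fri,Sat,Wed,Mon) (Fri,Sat,Wed,Tue) (Fri,Sat,Thu,Mon) (Fri,Sat,Thu,Tue) (Fri,Sat,Thu,Wed) (Fri,Sat,Fri,Mon) (Fri,Sat,Fri,Tue) (Fri,Sat,Fri,Wed) — 12.
Summing: 20 + 22 + 12 = 54.

54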